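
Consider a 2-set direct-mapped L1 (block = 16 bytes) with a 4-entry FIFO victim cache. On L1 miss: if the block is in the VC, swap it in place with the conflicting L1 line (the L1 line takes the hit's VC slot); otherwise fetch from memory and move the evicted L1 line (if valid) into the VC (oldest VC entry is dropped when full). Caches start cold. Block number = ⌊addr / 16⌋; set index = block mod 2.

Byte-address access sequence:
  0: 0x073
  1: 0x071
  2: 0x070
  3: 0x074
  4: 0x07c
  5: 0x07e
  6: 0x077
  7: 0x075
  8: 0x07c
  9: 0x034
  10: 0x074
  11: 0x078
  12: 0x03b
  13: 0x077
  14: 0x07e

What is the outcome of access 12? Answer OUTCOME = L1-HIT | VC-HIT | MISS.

OUTCOME = VC-HIT

0: 0x73 (blk 7, set 1) → MISS  vc=[]
1: 0x71 (blk 7, set 1) → L1-HIT  vc=[]
2: 0x70 (blk 7, set 1) → L1-HIT  vc=[]
3: 0x74 (blk 7, set 1) → L1-HIT  vc=[]
4: 0x7c (blk 7, set 1) → L1-HIT  vc=[]
5: 0x7e (blk 7, set 1) → L1-HIT  vc=[]
6: 0x77 (blk 7, set 1) → L1-HIT  vc=[]
7: 0x75 (blk 7, set 1) → L1-HIT  vc=[]
8: 0x7c (blk 7, set 1) → L1-HIT  vc=[]
9: 0x34 (blk 3, set 1) → MISS  vc=[7]
10: 0x74 (blk 7, set 1) → VC-HIT  vc=[3]
11: 0x78 (blk 7, set 1) → L1-HIT  vc=[3]
12: 0x3b (blk 3, set 1) → VC-HIT  vc=[7]
13: 0x77 (blk 7, set 1) → VC-HIT  vc=[3]
14: 0x7e (blk 7, set 1) → L1-HIT  vc=[3]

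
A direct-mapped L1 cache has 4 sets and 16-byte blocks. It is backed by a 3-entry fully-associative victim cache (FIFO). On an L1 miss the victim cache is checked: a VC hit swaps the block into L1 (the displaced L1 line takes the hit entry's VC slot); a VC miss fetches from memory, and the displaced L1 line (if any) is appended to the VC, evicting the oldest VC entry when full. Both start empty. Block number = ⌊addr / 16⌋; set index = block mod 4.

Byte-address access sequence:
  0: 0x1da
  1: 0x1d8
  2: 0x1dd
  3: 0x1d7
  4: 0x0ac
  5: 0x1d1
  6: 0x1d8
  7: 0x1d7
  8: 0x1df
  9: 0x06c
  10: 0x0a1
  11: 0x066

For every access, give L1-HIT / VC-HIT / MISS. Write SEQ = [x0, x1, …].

#0 0x1da→b29/s1 MISS; vc=[]
#1 0x1d8→b29/s1 L1-HIT; vc=[]
#2 0x1dd→b29/s1 L1-HIT; vc=[]
#3 0x1d7→b29/s1 L1-HIT; vc=[]
#4 0xac→b10/s2 MISS; vc=[]
#5 0x1d1→b29/s1 L1-HIT; vc=[]
#6 0x1d8→b29/s1 L1-HIT; vc=[]
#7 0x1d7→b29/s1 L1-HIT; vc=[]
#8 0x1df→b29/s1 L1-HIT; vc=[]
#9 0x6c→b6/s2 MISS; vc=[10]
#10 0xa1→b10/s2 VC-HIT; vc=[6]
#11 0x66→b6/s2 VC-HIT; vc=[10]

SEQ = [MISS, L1-HIT, L1-HIT, L1-HIT, MISS, L1-HIT, L1-HIT, L1-HIT, L1-HIT, MISS, VC-HIT, VC-HIT]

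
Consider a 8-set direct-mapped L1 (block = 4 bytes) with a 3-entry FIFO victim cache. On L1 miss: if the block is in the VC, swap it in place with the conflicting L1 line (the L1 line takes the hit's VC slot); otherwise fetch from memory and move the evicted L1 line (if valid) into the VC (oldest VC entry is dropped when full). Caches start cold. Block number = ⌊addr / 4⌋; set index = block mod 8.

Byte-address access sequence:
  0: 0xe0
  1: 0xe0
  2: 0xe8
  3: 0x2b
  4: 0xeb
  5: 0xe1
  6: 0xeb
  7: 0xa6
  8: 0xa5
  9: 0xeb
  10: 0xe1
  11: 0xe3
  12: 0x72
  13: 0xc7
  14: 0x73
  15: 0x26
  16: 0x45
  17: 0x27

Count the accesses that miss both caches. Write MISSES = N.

MISSES = 8

0: 0xe0 (blk 56, set 0) → MISS  vc=[]
1: 0xe0 (blk 56, set 0) → L1-HIT  vc=[]
2: 0xe8 (blk 58, set 2) → MISS  vc=[]
3: 0x2b (blk 10, set 2) → MISS  vc=[58]
4: 0xeb (blk 58, set 2) → VC-HIT  vc=[10]
5: 0xe1 (blk 56, set 0) → L1-HIT  vc=[10]
6: 0xeb (blk 58, set 2) → L1-HIT  vc=[10]
7: 0xa6 (blk 41, set 1) → MISS  vc=[10]
8: 0xa5 (blk 41, set 1) → L1-HIT  vc=[10]
9: 0xeb (blk 58, set 2) → L1-HIT  vc=[10]
10: 0xe1 (blk 56, set 0) → L1-HIT  vc=[10]
11: 0xe3 (blk 56, set 0) → L1-HIT  vc=[10]
12: 0x72 (blk 28, set 4) → MISS  vc=[10]
13: 0xc7 (blk 49, set 1) → MISS  vc=[10, 41]
14: 0x73 (blk 28, set 4) → L1-HIT  vc=[10, 41]
15: 0x26 (blk 9, set 1) → MISS  vc=[10, 41, 49]
16: 0x45 (blk 17, set 1) → MISS  vc=[41, 49, 9]
17: 0x27 (blk 9, set 1) → VC-HIT  vc=[41, 49, 17]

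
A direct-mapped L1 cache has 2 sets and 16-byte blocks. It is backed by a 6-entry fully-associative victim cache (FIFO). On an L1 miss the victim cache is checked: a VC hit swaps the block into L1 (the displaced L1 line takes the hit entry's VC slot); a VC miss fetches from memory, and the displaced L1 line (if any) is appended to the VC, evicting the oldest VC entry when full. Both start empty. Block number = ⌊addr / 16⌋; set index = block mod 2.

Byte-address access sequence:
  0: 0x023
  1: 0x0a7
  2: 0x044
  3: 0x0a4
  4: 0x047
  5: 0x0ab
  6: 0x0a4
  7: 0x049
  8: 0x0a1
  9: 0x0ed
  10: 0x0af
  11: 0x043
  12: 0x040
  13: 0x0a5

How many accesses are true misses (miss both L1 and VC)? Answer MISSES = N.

MISSES = 4

  [0] addr=0x23 blk=2 s=0: MISS | VC []
  [1] addr=0xa7 blk=10 s=0: MISS | VC [2]
  [2] addr=0x44 blk=4 s=0: MISS | VC [2, 10]
  [3] addr=0xa4 blk=10 s=0: VC-HIT | VC [2, 4]
  [4] addr=0x47 blk=4 s=0: VC-HIT | VC [2, 10]
  [5] addr=0xab blk=10 s=0: VC-HIT | VC [2, 4]
  [6] addr=0xa4 blk=10 s=0: L1-HIT | VC [2, 4]
  [7] addr=0x49 blk=4 s=0: VC-HIT | VC [2, 10]
  [8] addr=0xa1 blk=10 s=0: VC-HIT | VC [2, 4]
  [9] addr=0xed blk=14 s=0: MISS | VC [2, 4, 10]
  [10] addr=0xaf blk=10 s=0: VC-HIT | VC [2, 4, 14]
  [11] addr=0x43 blk=4 s=0: VC-HIT | VC [2, 10, 14]
  [12] addr=0x40 blk=4 s=0: L1-HIT | VC [2, 10, 14]
  [13] addr=0xa5 blk=10 s=0: VC-HIT | VC [2, 4, 14]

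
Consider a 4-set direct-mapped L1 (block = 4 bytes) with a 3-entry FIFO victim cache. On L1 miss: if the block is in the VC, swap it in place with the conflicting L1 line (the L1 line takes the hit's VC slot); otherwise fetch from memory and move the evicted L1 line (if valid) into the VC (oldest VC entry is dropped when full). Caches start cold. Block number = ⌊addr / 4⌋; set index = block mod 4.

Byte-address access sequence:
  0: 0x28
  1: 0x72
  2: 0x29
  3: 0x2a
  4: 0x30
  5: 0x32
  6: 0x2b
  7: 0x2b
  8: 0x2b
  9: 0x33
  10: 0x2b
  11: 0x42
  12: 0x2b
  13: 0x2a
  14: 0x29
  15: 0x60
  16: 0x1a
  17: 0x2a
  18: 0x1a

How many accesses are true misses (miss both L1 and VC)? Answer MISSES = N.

  [0] addr=0x28 blk=10 s=2: MISS | VC []
  [1] addr=0x72 blk=28 s=0: MISS | VC []
  [2] addr=0x29 blk=10 s=2: L1-HIT | VC []
  [3] addr=0x2a blk=10 s=2: L1-HIT | VC []
  [4] addr=0x30 blk=12 s=0: MISS | VC [28]
  [5] addr=0x32 blk=12 s=0: L1-HIT | VC [28]
  [6] addr=0x2b blk=10 s=2: L1-HIT | VC [28]
  [7] addr=0x2b blk=10 s=2: L1-HIT | VC [28]
  [8] addr=0x2b blk=10 s=2: L1-HIT | VC [28]
  [9] addr=0x33 blk=12 s=0: L1-HIT | VC [28]
  [10] addr=0x2b blk=10 s=2: L1-HIT | VC [28]
  [11] addr=0x42 blk=16 s=0: MISS | VC [28, 12]
  [12] addr=0x2b blk=10 s=2: L1-HIT | VC [28, 12]
  [13] addr=0x2a blk=10 s=2: L1-HIT | VC [28, 12]
  [14] addr=0x29 blk=10 s=2: L1-HIT | VC [28, 12]
  [15] addr=0x60 blk=24 s=0: MISS | VC [28, 12, 16]
  [16] addr=0x1a blk=6 s=2: MISS | VC [12, 16, 10]
  [17] addr=0x2a blk=10 s=2: VC-HIT | VC [12, 16, 6]
  [18] addr=0x1a blk=6 s=2: VC-HIT | VC [12, 16, 10]

MISSES = 6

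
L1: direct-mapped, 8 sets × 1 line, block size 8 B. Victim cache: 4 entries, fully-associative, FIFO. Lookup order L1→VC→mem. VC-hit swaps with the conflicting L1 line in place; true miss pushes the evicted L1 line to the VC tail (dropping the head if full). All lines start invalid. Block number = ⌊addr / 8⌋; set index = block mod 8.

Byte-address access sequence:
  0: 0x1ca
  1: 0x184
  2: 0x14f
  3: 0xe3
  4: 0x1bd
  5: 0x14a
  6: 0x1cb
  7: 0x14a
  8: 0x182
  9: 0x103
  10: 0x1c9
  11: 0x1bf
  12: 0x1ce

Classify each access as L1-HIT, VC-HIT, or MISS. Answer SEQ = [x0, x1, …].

0: 0x1ca (blk 57, set 1) → MISS  vc=[]
1: 0x184 (blk 48, set 0) → MISS  vc=[]
2: 0x14f (blk 41, set 1) → MISS  vc=[57]
3: 0xe3 (blk 28, set 4) → MISS  vc=[57]
4: 0x1bd (blk 55, set 7) → MISS  vc=[57]
5: 0x14a (blk 41, set 1) → L1-HIT  vc=[57]
6: 0x1cb (blk 57, set 1) → VC-HIT  vc=[41]
7: 0x14a (blk 41, set 1) → VC-HIT  vc=[57]
8: 0x182 (blk 48, set 0) → L1-HIT  vc=[57]
9: 0x103 (blk 32, set 0) → MISS  vc=[57, 48]
10: 0x1c9 (blk 57, set 1) → VC-HIT  vc=[41, 48]
11: 0x1bf (blk 55, set 7) → L1-HIT  vc=[41, 48]
12: 0x1ce (blk 57, set 1) → L1-HIT  vc=[41, 48]

SEQ = [MISS, MISS, MISS, MISS, MISS, L1-HIT, VC-HIT, VC-HIT, L1-HIT, MISS, VC-HIT, L1-HIT, L1-HIT]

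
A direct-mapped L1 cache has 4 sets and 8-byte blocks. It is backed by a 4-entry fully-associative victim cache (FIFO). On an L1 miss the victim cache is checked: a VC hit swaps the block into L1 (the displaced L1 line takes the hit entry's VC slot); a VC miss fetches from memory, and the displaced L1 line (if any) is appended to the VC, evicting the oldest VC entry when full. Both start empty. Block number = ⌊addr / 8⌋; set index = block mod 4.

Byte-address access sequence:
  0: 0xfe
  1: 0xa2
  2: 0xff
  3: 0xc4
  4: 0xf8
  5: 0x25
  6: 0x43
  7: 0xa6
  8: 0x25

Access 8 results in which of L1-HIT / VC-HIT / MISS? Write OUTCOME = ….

OUTCOME = VC-HIT

#0 0xfe→b31/s3 MISS; vc=[]
#1 0xa2→b20/s0 MISS; vc=[]
#2 0xff→b31/s3 L1-HIT; vc=[]
#3 0xc4→b24/s0 MISS; vc=[20]
#4 0xf8→b31/s3 L1-HIT; vc=[20]
#5 0x25→b4/s0 MISS; vc=[20,24]
#6 0x43→b8/s0 MISS; vc=[20,24,4]
#7 0xa6→b20/s0 VC-HIT; vc=[8,24,4]
#8 0x25→b4/s0 VC-HIT; vc=[8,24,20]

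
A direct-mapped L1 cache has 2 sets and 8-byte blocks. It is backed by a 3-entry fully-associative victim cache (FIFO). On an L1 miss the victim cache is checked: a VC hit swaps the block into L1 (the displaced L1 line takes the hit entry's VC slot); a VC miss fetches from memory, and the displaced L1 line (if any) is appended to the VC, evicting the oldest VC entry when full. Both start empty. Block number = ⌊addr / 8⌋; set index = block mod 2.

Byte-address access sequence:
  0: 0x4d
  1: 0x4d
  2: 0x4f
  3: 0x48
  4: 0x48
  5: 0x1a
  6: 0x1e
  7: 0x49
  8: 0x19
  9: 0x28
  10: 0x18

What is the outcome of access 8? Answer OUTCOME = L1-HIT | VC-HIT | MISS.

0: 0x4d (blk 9, set 1) → MISS  vc=[]
1: 0x4d (blk 9, set 1) → L1-HIT  vc=[]
2: 0x4f (blk 9, set 1) → L1-HIT  vc=[]
3: 0x48 (blk 9, set 1) → L1-HIT  vc=[]
4: 0x48 (blk 9, set 1) → L1-HIT  vc=[]
5: 0x1a (blk 3, set 1) → MISS  vc=[9]
6: 0x1e (blk 3, set 1) → L1-HIT  vc=[9]
7: 0x49 (blk 9, set 1) → VC-HIT  vc=[3]
8: 0x19 (blk 3, set 1) → VC-HIT  vc=[9]
9: 0x28 (blk 5, set 1) → MISS  vc=[9, 3]
10: 0x18 (blk 3, set 1) → VC-HIT  vc=[9, 5]

OUTCOME = VC-HIT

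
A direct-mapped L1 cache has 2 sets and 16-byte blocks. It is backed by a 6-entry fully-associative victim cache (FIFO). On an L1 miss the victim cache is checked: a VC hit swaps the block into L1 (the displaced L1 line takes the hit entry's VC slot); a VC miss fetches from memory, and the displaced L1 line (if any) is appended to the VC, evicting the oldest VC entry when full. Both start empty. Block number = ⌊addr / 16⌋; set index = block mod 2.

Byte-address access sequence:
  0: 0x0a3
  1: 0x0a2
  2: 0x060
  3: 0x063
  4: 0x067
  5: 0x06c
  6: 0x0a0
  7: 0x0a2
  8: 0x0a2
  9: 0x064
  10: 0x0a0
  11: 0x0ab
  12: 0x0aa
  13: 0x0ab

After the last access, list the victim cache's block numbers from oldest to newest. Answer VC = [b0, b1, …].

  [0] addr=0xa3 blk=10 s=0: MISS | VC []
  [1] addr=0xa2 blk=10 s=0: L1-HIT | VC []
  [2] addr=0x60 blk=6 s=0: MISS | VC [10]
  [3] addr=0x63 blk=6 s=0: L1-HIT | VC [10]
  [4] addr=0x67 blk=6 s=0: L1-HIT | VC [10]
  [5] addr=0x6c blk=6 s=0: L1-HIT | VC [10]
  [6] addr=0xa0 blk=10 s=0: VC-HIT | VC [6]
  [7] addr=0xa2 blk=10 s=0: L1-HIT | VC [6]
  [8] addr=0xa2 blk=10 s=0: L1-HIT | VC [6]
  [9] addr=0x64 blk=6 s=0: VC-HIT | VC [10]
  [10] addr=0xa0 blk=10 s=0: VC-HIT | VC [6]
  [11] addr=0xab blk=10 s=0: L1-HIT | VC [6]
  [12] addr=0xaa blk=10 s=0: L1-HIT | VC [6]
  [13] addr=0xab blk=10 s=0: L1-HIT | VC [6]

VC = [6]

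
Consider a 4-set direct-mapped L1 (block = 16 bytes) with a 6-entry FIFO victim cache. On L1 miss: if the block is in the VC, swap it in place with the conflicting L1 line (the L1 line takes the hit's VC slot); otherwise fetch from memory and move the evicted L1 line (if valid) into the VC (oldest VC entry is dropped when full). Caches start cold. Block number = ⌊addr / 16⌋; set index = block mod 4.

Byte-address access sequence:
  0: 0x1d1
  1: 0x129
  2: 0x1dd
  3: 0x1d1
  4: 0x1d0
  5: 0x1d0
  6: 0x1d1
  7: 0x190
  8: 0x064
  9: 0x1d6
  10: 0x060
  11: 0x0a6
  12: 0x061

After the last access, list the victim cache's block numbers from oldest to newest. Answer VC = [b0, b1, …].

VC = [25, 18, 10]

#0 0x1d1→b29/s1 MISS; vc=[]
#1 0x129→b18/s2 MISS; vc=[]
#2 0x1dd→b29/s1 L1-HIT; vc=[]
#3 0x1d1→b29/s1 L1-HIT; vc=[]
#4 0x1d0→b29/s1 L1-HIT; vc=[]
#5 0x1d0→b29/s1 L1-HIT; vc=[]
#6 0x1d1→b29/s1 L1-HIT; vc=[]
#7 0x190→b25/s1 MISS; vc=[29]
#8 0x64→b6/s2 MISS; vc=[29,18]
#9 0x1d6→b29/s1 VC-HIT; vc=[25,18]
#10 0x60→b6/s2 L1-HIT; vc=[25,18]
#11 0xa6→b10/s2 MISS; vc=[25,18,6]
#12 0x61→b6/s2 VC-HIT; vc=[25,18,10]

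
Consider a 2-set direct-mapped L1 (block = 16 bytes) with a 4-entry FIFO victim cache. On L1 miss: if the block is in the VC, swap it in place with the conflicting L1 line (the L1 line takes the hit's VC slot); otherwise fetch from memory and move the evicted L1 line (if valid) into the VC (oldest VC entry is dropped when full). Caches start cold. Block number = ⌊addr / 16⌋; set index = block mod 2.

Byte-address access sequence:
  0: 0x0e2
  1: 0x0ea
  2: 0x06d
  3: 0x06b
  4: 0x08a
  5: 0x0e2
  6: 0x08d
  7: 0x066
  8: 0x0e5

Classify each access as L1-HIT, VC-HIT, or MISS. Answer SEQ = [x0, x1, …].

SEQ = [MISS, L1-HIT, MISS, L1-HIT, MISS, VC-HIT, VC-HIT, VC-HIT, VC-HIT]

#0 0xe2→b14/s0 MISS; vc=[]
#1 0xea→b14/s0 L1-HIT; vc=[]
#2 0x6d→b6/s0 MISS; vc=[14]
#3 0x6b→b6/s0 L1-HIT; vc=[14]
#4 0x8a→b8/s0 MISS; vc=[14,6]
#5 0xe2→b14/s0 VC-HIT; vc=[8,6]
#6 0x8d→b8/s0 VC-HIT; vc=[14,6]
#7 0x66→b6/s0 VC-HIT; vc=[14,8]
#8 0xe5→b14/s0 VC-HIT; vc=[6,8]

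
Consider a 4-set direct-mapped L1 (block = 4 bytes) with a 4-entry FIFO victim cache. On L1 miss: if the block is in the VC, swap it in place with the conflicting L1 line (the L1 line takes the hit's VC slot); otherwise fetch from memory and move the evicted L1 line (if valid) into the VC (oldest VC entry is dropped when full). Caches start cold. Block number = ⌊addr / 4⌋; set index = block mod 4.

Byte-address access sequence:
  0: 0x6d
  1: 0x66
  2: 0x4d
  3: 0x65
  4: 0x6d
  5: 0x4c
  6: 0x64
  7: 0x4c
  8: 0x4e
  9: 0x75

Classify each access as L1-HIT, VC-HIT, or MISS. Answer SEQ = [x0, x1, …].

SEQ = [MISS, MISS, MISS, L1-HIT, VC-HIT, VC-HIT, L1-HIT, L1-HIT, L1-HIT, MISS]

#0 0x6d→b27/s3 MISS; vc=[]
#1 0x66→b25/s1 MISS; vc=[]
#2 0x4d→b19/s3 MISS; vc=[27]
#3 0x65→b25/s1 L1-HIT; vc=[27]
#4 0x6d→b27/s3 VC-HIT; vc=[19]
#5 0x4c→b19/s3 VC-HIT; vc=[27]
#6 0x64→b25/s1 L1-HIT; vc=[27]
#7 0x4c→b19/s3 L1-HIT; vc=[27]
#8 0x4e→b19/s3 L1-HIT; vc=[27]
#9 0x75→b29/s1 MISS; vc=[27,25]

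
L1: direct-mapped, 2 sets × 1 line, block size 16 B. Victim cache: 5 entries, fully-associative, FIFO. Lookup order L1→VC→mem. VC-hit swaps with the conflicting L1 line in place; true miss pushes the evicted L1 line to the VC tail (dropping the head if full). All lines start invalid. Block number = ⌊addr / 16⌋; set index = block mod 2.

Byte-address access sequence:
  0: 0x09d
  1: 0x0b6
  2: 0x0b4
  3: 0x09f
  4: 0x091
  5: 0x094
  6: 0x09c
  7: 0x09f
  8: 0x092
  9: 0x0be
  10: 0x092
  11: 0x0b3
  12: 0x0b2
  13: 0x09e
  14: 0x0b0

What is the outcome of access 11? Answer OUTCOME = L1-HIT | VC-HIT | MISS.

OUTCOME = VC-HIT

0: 0x9d (blk 9, set 1) → MISS  vc=[]
1: 0xb6 (blk 11, set 1) → MISS  vc=[9]
2: 0xb4 (blk 11, set 1) → L1-HIT  vc=[9]
3: 0x9f (blk 9, set 1) → VC-HIT  vc=[11]
4: 0x91 (blk 9, set 1) → L1-HIT  vc=[11]
5: 0x94 (blk 9, set 1) → L1-HIT  vc=[11]
6: 0x9c (blk 9, set 1) → L1-HIT  vc=[11]
7: 0x9f (blk 9, set 1) → L1-HIT  vc=[11]
8: 0x92 (blk 9, set 1) → L1-HIT  vc=[11]
9: 0xbe (blk 11, set 1) → VC-HIT  vc=[9]
10: 0x92 (blk 9, set 1) → VC-HIT  vc=[11]
11: 0xb3 (blk 11, set 1) → VC-HIT  vc=[9]
12: 0xb2 (blk 11, set 1) → L1-HIT  vc=[9]
13: 0x9e (blk 9, set 1) → VC-HIT  vc=[11]
14: 0xb0 (blk 11, set 1) → VC-HIT  vc=[9]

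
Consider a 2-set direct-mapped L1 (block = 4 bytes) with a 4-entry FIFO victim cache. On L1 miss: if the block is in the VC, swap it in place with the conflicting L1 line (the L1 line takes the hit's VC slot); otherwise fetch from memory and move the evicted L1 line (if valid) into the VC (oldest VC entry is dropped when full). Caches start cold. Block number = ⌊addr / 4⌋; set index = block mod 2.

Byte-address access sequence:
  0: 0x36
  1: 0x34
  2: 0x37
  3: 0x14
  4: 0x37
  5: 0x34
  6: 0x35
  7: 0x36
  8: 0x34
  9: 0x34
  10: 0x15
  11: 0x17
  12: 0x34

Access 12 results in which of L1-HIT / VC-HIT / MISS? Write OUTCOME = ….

0: 0x36 (blk 13, set 1) → MISS  vc=[]
1: 0x34 (blk 13, set 1) → L1-HIT  vc=[]
2: 0x37 (blk 13, set 1) → L1-HIT  vc=[]
3: 0x14 (blk 5, set 1) → MISS  vc=[13]
4: 0x37 (blk 13, set 1) → VC-HIT  vc=[5]
5: 0x34 (blk 13, set 1) → L1-HIT  vc=[5]
6: 0x35 (blk 13, set 1) → L1-HIT  vc=[5]
7: 0x36 (blk 13, set 1) → L1-HIT  vc=[5]
8: 0x34 (blk 13, set 1) → L1-HIT  vc=[5]
9: 0x34 (blk 13, set 1) → L1-HIT  vc=[5]
10: 0x15 (blk 5, set 1) → VC-HIT  vc=[13]
11: 0x17 (blk 5, set 1) → L1-HIT  vc=[13]
12: 0x34 (blk 13, set 1) → VC-HIT  vc=[5]

OUTCOME = VC-HIT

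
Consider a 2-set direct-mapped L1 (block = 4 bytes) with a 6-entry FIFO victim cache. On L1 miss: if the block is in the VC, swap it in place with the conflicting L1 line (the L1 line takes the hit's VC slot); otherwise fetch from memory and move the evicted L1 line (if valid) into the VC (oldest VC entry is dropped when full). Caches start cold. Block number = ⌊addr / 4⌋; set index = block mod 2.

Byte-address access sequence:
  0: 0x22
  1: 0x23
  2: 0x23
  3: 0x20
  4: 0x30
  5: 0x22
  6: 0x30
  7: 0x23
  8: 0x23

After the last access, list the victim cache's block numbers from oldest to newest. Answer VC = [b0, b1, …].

VC = [12]

  [0] addr=0x22 blk=8 s=0: MISS | VC []
  [1] addr=0x23 blk=8 s=0: L1-HIT | VC []
  [2] addr=0x23 blk=8 s=0: L1-HIT | VC []
  [3] addr=0x20 blk=8 s=0: L1-HIT | VC []
  [4] addr=0x30 blk=12 s=0: MISS | VC [8]
  [5] addr=0x22 blk=8 s=0: VC-HIT | VC [12]
  [6] addr=0x30 blk=12 s=0: VC-HIT | VC [8]
  [7] addr=0x23 blk=8 s=0: VC-HIT | VC [12]
  [8] addr=0x23 blk=8 s=0: L1-HIT | VC [12]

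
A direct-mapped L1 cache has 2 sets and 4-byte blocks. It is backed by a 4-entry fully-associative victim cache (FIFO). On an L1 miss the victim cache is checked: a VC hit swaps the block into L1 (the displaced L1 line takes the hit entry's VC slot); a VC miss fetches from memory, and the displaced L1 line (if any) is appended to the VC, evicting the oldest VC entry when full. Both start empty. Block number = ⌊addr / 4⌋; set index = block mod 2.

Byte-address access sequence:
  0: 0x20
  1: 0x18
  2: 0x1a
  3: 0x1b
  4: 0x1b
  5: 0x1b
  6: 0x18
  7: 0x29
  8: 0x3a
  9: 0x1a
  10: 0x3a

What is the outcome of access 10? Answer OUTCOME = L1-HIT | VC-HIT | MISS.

#0 0x20→b8/s0 MISS; vc=[]
#1 0x18→b6/s0 MISS; vc=[8]
#2 0x1a→b6/s0 L1-HIT; vc=[8]
#3 0x1b→b6/s0 L1-HIT; vc=[8]
#4 0x1b→b6/s0 L1-HIT; vc=[8]
#5 0x1b→b6/s0 L1-HIT; vc=[8]
#6 0x18→b6/s0 L1-HIT; vc=[8]
#7 0x29→b10/s0 MISS; vc=[8,6]
#8 0x3a→b14/s0 MISS; vc=[8,6,10]
#9 0x1a→b6/s0 VC-HIT; vc=[8,14,10]
#10 0x3a→b14/s0 VC-HIT; vc=[8,6,10]

OUTCOME = VC-HIT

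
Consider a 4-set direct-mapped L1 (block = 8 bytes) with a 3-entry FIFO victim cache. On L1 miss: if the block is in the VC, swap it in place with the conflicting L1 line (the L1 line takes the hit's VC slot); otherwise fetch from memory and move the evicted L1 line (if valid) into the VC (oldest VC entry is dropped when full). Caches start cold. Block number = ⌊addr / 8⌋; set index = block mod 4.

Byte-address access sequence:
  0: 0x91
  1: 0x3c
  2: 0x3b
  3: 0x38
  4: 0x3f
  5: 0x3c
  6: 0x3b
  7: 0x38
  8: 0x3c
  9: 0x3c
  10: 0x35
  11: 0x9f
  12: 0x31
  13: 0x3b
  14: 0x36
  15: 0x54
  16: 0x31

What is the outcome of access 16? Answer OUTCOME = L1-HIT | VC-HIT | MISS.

  [0] addr=0x91 blk=18 s=2: MISS | VC []
  [1] addr=0x3c blk=7 s=3: MISS | VC []
  [2] addr=0x3b blk=7 s=3: L1-HIT | VC []
  [3] addr=0x38 blk=7 s=3: L1-HIT | VC []
  [4] addr=0x3f blk=7 s=3: L1-HIT | VC []
  [5] addr=0x3c blk=7 s=3: L1-HIT | VC []
  [6] addr=0x3b blk=7 s=3: L1-HIT | VC []
  [7] addr=0x38 blk=7 s=3: L1-HIT | VC []
  [8] addr=0x3c blk=7 s=3: L1-HIT | VC []
  [9] addr=0x3c blk=7 s=3: L1-HIT | VC []
  [10] addr=0x35 blk=6 s=2: MISS | VC [18]
  [11] addr=0x9f blk=19 s=3: MISS | VC [18, 7]
  [12] addr=0x31 blk=6 s=2: L1-HIT | VC [18, 7]
  [13] addr=0x3b blk=7 s=3: VC-HIT | VC [18, 19]
  [14] addr=0x36 blk=6 s=2: L1-HIT | VC [18, 19]
  [15] addr=0x54 blk=10 s=2: MISS | VC [18, 19, 6]
  [16] addr=0x31 blk=6 s=2: VC-HIT | VC [18, 19, 10]

OUTCOME = VC-HIT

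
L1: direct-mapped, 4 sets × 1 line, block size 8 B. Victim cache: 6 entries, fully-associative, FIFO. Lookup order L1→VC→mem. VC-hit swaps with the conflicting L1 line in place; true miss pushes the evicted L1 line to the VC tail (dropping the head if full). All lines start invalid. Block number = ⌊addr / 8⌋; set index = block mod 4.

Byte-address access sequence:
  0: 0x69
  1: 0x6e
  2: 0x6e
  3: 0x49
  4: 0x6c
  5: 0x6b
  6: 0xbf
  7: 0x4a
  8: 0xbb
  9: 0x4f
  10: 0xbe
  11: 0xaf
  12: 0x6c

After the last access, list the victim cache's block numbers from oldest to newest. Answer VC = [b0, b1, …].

VC = [21, 9]

  [0] addr=0x69 blk=13 s=1: MISS | VC []
  [1] addr=0x6e blk=13 s=1: L1-HIT | VC []
  [2] addr=0x6e blk=13 s=1: L1-HIT | VC []
  [3] addr=0x49 blk=9 s=1: MISS | VC [13]
  [4] addr=0x6c blk=13 s=1: VC-HIT | VC [9]
  [5] addr=0x6b blk=13 s=1: L1-HIT | VC [9]
  [6] addr=0xbf blk=23 s=3: MISS | VC [9]
  [7] addr=0x4a blk=9 s=1: VC-HIT | VC [13]
  [8] addr=0xbb blk=23 s=3: L1-HIT | VC [13]
  [9] addr=0x4f blk=9 s=1: L1-HIT | VC [13]
  [10] addr=0xbe blk=23 s=3: L1-HIT | VC [13]
  [11] addr=0xaf blk=21 s=1: MISS | VC [13, 9]
  [12] addr=0x6c blk=13 s=1: VC-HIT | VC [21, 9]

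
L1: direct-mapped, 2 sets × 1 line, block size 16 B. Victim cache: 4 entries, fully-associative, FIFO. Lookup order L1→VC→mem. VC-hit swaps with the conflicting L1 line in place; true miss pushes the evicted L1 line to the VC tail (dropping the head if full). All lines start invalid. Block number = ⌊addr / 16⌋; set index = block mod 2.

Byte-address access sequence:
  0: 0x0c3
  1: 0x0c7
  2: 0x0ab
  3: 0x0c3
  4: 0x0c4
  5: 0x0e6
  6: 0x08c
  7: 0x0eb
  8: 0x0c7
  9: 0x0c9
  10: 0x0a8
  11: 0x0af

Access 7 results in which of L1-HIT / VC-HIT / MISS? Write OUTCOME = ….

OUTCOME = VC-HIT

  [0] addr=0xc3 blk=12 s=0: MISS | VC []
  [1] addr=0xc7 blk=12 s=0: L1-HIT | VC []
  [2] addr=0xab blk=10 s=0: MISS | VC [12]
  [3] addr=0xc3 blk=12 s=0: VC-HIT | VC [10]
  [4] addr=0xc4 blk=12 s=0: L1-HIT | VC [10]
  [5] addr=0xe6 blk=14 s=0: MISS | VC [10, 12]
  [6] addr=0x8c blk=8 s=0: MISS | VC [10, 12, 14]
  [7] addr=0xeb blk=14 s=0: VC-HIT | VC [10, 12, 8]
  [8] addr=0xc7 blk=12 s=0: VC-HIT | VC [10, 14, 8]
  [9] addr=0xc9 blk=12 s=0: L1-HIT | VC [10, 14, 8]
  [10] addr=0xa8 blk=10 s=0: VC-HIT | VC [12, 14, 8]
  [11] addr=0xaf blk=10 s=0: L1-HIT | VC [12, 14, 8]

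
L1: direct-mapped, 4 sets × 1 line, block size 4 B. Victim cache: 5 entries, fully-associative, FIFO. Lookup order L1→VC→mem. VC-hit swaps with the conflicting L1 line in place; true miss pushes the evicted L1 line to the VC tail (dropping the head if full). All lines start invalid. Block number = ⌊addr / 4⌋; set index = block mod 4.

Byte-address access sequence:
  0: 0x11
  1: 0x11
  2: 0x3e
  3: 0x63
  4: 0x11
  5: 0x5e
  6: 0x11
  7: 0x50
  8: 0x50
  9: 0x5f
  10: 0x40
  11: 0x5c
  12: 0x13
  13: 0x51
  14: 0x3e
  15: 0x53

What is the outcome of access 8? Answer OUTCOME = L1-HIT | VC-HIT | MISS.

OUTCOME = L1-HIT

#0 0x11→b4/s0 MISS; vc=[]
#1 0x11→b4/s0 L1-HIT; vc=[]
#2 0x3e→b15/s3 MISS; vc=[]
#3 0x63→b24/s0 MISS; vc=[4]
#4 0x11→b4/s0 VC-HIT; vc=[24]
#5 0x5e→b23/s3 MISS; vc=[24,15]
#6 0x11→b4/s0 L1-HIT; vc=[24,15]
#7 0x50→b20/s0 MISS; vc=[24,15,4]
#8 0x50→b20/s0 L1-HIT; vc=[24,15,4]
#9 0x5f→b23/s3 L1-HIT; vc=[24,15,4]
#10 0x40→b16/s0 MISS; vc=[24,15,4,20]
#11 0x5c→b23/s3 L1-HIT; vc=[24,15,4,20]
#12 0x13→b4/s0 VC-HIT; vc=[24,15,16,20]
#13 0x51→b20/s0 VC-HIT; vc=[24,15,16,4]
#14 0x3e→b15/s3 VC-HIT; vc=[24,23,16,4]
#15 0x53→b20/s0 L1-HIT; vc=[24,23,16,4]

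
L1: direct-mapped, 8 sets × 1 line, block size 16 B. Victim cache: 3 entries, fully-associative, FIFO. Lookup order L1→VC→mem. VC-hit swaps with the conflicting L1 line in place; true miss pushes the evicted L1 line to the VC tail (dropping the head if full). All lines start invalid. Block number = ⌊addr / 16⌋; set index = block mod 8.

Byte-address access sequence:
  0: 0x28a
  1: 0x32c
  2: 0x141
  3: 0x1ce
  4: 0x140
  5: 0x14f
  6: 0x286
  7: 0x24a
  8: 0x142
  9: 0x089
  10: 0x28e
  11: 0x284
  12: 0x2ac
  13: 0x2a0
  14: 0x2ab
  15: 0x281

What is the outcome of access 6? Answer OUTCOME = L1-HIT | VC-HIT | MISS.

OUTCOME = L1-HIT

#0 0x28a→b40/s0 MISS; vc=[]
#1 0x32c→b50/s2 MISS; vc=[]
#2 0x141→b20/s4 MISS; vc=[]
#3 0x1ce→b28/s4 MISS; vc=[20]
#4 0x140→b20/s4 VC-HIT; vc=[28]
#5 0x14f→b20/s4 L1-HIT; vc=[28]
#6 0x286→b40/s0 L1-HIT; vc=[28]
#7 0x24a→b36/s4 MISS; vc=[28,20]
#8 0x142→b20/s4 VC-HIT; vc=[28,36]
#9 0x89→b8/s0 MISS; vc=[28,36,40]
#10 0x28e→b40/s0 VC-HIT; vc=[28,36,8]
#11 0x284→b40/s0 L1-HIT; vc=[28,36,8]
#12 0x2ac→b42/s2 MISS; vc=[36,8,50]
#13 0x2a0→b42/s2 L1-HIT; vc=[36,8,50]
#14 0x2ab→b42/s2 L1-HIT; vc=[36,8,50]
#15 0x281→b40/s0 L1-HIT; vc=[36,8,50]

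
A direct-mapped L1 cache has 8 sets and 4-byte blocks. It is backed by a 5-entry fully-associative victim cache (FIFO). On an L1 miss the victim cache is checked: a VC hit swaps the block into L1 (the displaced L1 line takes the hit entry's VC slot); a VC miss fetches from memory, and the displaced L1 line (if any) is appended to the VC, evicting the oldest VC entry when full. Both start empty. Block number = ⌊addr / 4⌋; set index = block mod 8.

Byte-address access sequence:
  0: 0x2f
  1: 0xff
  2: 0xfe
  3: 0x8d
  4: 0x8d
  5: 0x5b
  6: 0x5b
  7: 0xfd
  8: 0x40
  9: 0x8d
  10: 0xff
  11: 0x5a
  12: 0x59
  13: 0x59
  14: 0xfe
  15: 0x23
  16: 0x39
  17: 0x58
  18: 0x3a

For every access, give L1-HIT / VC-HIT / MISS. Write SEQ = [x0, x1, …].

0: 0x2f (blk 11, set 3) → MISS  vc=[]
1: 0xff (blk 63, set 7) → MISS  vc=[]
2: 0xfe (blk 63, set 7) → L1-HIT  vc=[]
3: 0x8d (blk 35, set 3) → MISS  vc=[11]
4: 0x8d (blk 35, set 3) → L1-HIT  vc=[11]
5: 0x5b (blk 22, set 6) → MISS  vc=[11]
6: 0x5b (blk 22, set 6) → L1-HIT  vc=[11]
7: 0xfd (blk 63, set 7) → L1-HIT  vc=[11]
8: 0x40 (blk 16, set 0) → MISS  vc=[11]
9: 0x8d (blk 35, set 3) → L1-HIT  vc=[11]
10: 0xff (blk 63, set 7) → L1-HIT  vc=[11]
11: 0x5a (blk 22, set 6) → L1-HIT  vc=[11]
12: 0x59 (blk 22, set 6) → L1-HIT  vc=[11]
13: 0x59 (blk 22, set 6) → L1-HIT  vc=[11]
14: 0xfe (blk 63, set 7) → L1-HIT  vc=[11]
15: 0x23 (blk 8, set 0) → MISS  vc=[11, 16]
16: 0x39 (blk 14, set 6) → MISS  vc=[11, 16, 22]
17: 0x58 (blk 22, set 6) → VC-HIT  vc=[11, 16, 14]
18: 0x3a (blk 14, set 6) → VC-HIT  vc=[11, 16, 22]

SEQ = [MISS, MISS, L1-HIT, MISS, L1-HIT, MISS, L1-HIT, L1-HIT, MISS, L1-HIT, L1-HIT, L1-HIT, L1-HIT, L1-HIT, L1-HIT, MISS, MISS, VC-HIT, VC-HIT]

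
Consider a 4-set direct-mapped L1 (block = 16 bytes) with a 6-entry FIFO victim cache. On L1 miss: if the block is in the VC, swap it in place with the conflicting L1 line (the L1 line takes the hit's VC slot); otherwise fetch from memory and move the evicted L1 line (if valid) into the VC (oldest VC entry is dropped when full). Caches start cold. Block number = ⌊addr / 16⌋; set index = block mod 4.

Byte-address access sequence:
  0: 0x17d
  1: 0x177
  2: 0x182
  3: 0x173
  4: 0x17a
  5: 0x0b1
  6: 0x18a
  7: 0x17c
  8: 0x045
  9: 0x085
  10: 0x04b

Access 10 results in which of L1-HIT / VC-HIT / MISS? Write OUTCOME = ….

OUTCOME = VC-HIT

0: 0x17d (blk 23, set 3) → MISS  vc=[]
1: 0x177 (blk 23, set 3) → L1-HIT  vc=[]
2: 0x182 (blk 24, set 0) → MISS  vc=[]
3: 0x173 (blk 23, set 3) → L1-HIT  vc=[]
4: 0x17a (blk 23, set 3) → L1-HIT  vc=[]
5: 0xb1 (blk 11, set 3) → MISS  vc=[23]
6: 0x18a (blk 24, set 0) → L1-HIT  vc=[23]
7: 0x17c (blk 23, set 3) → VC-HIT  vc=[11]
8: 0x45 (blk 4, set 0) → MISS  vc=[11, 24]
9: 0x85 (blk 8, set 0) → MISS  vc=[11, 24, 4]
10: 0x4b (blk 4, set 0) → VC-HIT  vc=[11, 24, 8]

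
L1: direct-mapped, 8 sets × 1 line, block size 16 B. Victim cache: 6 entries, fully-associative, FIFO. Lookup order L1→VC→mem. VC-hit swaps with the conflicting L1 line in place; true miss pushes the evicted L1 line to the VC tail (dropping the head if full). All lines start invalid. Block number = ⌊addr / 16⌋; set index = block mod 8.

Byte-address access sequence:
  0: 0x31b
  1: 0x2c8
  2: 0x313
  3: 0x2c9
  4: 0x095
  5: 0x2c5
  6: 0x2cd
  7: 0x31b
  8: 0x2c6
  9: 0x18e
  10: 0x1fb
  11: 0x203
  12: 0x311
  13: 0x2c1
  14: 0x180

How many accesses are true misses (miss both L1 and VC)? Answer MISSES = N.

MISSES = 6

0: 0x31b (blk 49, set 1) → MISS  vc=[]
1: 0x2c8 (blk 44, set 4) → MISS  vc=[]
2: 0x313 (blk 49, set 1) → L1-HIT  vc=[]
3: 0x2c9 (blk 44, set 4) → L1-HIT  vc=[]
4: 0x95 (blk 9, set 1) → MISS  vc=[49]
5: 0x2c5 (blk 44, set 4) → L1-HIT  vc=[49]
6: 0x2cd (blk 44, set 4) → L1-HIT  vc=[49]
7: 0x31b (blk 49, set 1) → VC-HIT  vc=[9]
8: 0x2c6 (blk 44, set 4) → L1-HIT  vc=[9]
9: 0x18e (blk 24, set 0) → MISS  vc=[9]
10: 0x1fb (blk 31, set 7) → MISS  vc=[9]
11: 0x203 (blk 32, set 0) → MISS  vc=[9, 24]
12: 0x311 (blk 49, set 1) → L1-HIT  vc=[9, 24]
13: 0x2c1 (blk 44, set 4) → L1-HIT  vc=[9, 24]
14: 0x180 (blk 24, set 0) → VC-HIT  vc=[9, 32]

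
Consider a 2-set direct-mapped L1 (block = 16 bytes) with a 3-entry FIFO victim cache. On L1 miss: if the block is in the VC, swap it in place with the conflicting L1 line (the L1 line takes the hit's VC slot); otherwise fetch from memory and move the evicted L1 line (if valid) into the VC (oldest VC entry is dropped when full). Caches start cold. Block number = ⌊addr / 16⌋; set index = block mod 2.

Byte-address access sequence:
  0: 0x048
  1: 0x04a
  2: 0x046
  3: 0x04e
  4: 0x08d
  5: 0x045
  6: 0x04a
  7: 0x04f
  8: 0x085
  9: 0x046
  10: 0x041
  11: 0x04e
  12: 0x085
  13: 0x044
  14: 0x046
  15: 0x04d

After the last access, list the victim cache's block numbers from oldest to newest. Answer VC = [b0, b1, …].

VC = [8]

  [0] addr=0x48 blk=4 s=0: MISS | VC []
  [1] addr=0x4a blk=4 s=0: L1-HIT | VC []
  [2] addr=0x46 blk=4 s=0: L1-HIT | VC []
  [3] addr=0x4e blk=4 s=0: L1-HIT | VC []
  [4] addr=0x8d blk=8 s=0: MISS | VC [4]
  [5] addr=0x45 blk=4 s=0: VC-HIT | VC [8]
  [6] addr=0x4a blk=4 s=0: L1-HIT | VC [8]
  [7] addr=0x4f blk=4 s=0: L1-HIT | VC [8]
  [8] addr=0x85 blk=8 s=0: VC-HIT | VC [4]
  [9] addr=0x46 blk=4 s=0: VC-HIT | VC [8]
  [10] addr=0x41 blk=4 s=0: L1-HIT | VC [8]
  [11] addr=0x4e blk=4 s=0: L1-HIT | VC [8]
  [12] addr=0x85 blk=8 s=0: VC-HIT | VC [4]
  [13] addr=0x44 blk=4 s=0: VC-HIT | VC [8]
  [14] addr=0x46 blk=4 s=0: L1-HIT | VC [8]
  [15] addr=0x4d blk=4 s=0: L1-HIT | VC [8]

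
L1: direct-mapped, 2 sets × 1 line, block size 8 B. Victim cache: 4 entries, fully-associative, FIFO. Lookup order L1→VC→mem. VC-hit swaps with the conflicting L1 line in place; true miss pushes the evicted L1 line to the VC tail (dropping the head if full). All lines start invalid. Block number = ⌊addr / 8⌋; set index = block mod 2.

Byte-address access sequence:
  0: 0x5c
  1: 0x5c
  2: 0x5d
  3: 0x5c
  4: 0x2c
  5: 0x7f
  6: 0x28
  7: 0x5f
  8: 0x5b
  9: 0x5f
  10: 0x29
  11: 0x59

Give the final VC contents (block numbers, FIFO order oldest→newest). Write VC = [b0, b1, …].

VC = [5, 15]

#0 0x5c→b11/s1 MISS; vc=[]
#1 0x5c→b11/s1 L1-HIT; vc=[]
#2 0x5d→b11/s1 L1-HIT; vc=[]
#3 0x5c→b11/s1 L1-HIT; vc=[]
#4 0x2c→b5/s1 MISS; vc=[11]
#5 0x7f→b15/s1 MISS; vc=[11,5]
#6 0x28→b5/s1 VC-HIT; vc=[11,15]
#7 0x5f→b11/s1 VC-HIT; vc=[5,15]
#8 0x5b→b11/s1 L1-HIT; vc=[5,15]
#9 0x5f→b11/s1 L1-HIT; vc=[5,15]
#10 0x29→b5/s1 VC-HIT; vc=[11,15]
#11 0x59→b11/s1 VC-HIT; vc=[5,15]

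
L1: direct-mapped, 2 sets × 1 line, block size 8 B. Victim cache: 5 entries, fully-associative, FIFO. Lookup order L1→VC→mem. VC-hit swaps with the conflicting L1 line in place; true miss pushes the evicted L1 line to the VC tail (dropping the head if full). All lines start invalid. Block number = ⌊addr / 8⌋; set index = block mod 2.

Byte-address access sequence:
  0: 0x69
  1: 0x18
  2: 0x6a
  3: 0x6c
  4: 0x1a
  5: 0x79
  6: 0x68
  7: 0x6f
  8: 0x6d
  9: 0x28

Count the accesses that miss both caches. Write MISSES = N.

MISSES = 4

  [0] addr=0x69 blk=13 s=1: MISS | VC []
  [1] addr=0x18 blk=3 s=1: MISS | VC [13]
  [2] addr=0x6a blk=13 s=1: VC-HIT | VC [3]
  [3] addr=0x6c blk=13 s=1: L1-HIT | VC [3]
  [4] addr=0x1a blk=3 s=1: VC-HIT | VC [13]
  [5] addr=0x79 blk=15 s=1: MISS | VC [13, 3]
  [6] addr=0x68 blk=13 s=1: VC-HIT | VC [15, 3]
  [7] addr=0x6f blk=13 s=1: L1-HIT | VC [15, 3]
  [8] addr=0x6d blk=13 s=1: L1-HIT | VC [15, 3]
  [9] addr=0x28 blk=5 s=1: MISS | VC [15, 3, 13]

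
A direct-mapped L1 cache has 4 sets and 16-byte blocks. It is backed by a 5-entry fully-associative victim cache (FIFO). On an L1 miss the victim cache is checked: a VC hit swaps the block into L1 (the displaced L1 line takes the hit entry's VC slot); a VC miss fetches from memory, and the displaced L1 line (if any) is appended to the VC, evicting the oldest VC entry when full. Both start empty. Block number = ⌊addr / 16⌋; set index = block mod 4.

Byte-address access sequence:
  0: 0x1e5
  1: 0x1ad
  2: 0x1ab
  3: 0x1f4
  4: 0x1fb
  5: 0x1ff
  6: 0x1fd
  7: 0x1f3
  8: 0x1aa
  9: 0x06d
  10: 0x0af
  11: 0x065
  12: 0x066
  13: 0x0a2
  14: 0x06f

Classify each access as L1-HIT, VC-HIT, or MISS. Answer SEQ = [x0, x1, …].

SEQ = [MISS, MISS, L1-HIT, MISS, L1-HIT, L1-HIT, L1-HIT, L1-HIT, L1-HIT, MISS, MISS, VC-HIT, L1-HIT, VC-HIT, VC-HIT]

0: 0x1e5 (blk 30, set 2) → MISS  vc=[]
1: 0x1ad (blk 26, set 2) → MISS  vc=[30]
2: 0x1ab (blk 26, set 2) → L1-HIT  vc=[30]
3: 0x1f4 (blk 31, set 3) → MISS  vc=[30]
4: 0x1fb (blk 31, set 3) → L1-HIT  vc=[30]
5: 0x1ff (blk 31, set 3) → L1-HIT  vc=[30]
6: 0x1fd (blk 31, set 3) → L1-HIT  vc=[30]
7: 0x1f3 (blk 31, set 3) → L1-HIT  vc=[30]
8: 0x1aa (blk 26, set 2) → L1-HIT  vc=[30]
9: 0x6d (blk 6, set 2) → MISS  vc=[30, 26]
10: 0xaf (blk 10, set 2) → MISS  vc=[30, 26, 6]
11: 0x65 (blk 6, set 2) → VC-HIT  vc=[30, 26, 10]
12: 0x66 (blk 6, set 2) → L1-HIT  vc=[30, 26, 10]
13: 0xa2 (blk 10, set 2) → VC-HIT  vc=[30, 26, 6]
14: 0x6f (blk 6, set 2) → VC-HIT  vc=[30, 26, 10]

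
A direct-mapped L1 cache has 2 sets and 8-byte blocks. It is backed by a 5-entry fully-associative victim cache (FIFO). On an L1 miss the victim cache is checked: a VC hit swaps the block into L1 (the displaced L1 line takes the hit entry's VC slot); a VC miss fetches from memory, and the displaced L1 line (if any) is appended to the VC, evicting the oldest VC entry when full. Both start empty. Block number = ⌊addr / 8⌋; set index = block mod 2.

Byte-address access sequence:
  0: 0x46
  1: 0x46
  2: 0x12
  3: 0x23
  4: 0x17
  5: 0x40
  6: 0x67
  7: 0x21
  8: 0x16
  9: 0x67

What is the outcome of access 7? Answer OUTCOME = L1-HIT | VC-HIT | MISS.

  [0] addr=0x46 blk=8 s=0: MISS | VC []
  [1] addr=0x46 blk=8 s=0: L1-HIT | VC []
  [2] addr=0x12 blk=2 s=0: MISS | VC [8]
  [3] addr=0x23 blk=4 s=0: MISS | VC [8, 2]
  [4] addr=0x17 blk=2 s=0: VC-HIT | VC [8, 4]
  [5] addr=0x40 blk=8 s=0: VC-HIT | VC [2, 4]
  [6] addr=0x67 blk=12 s=0: MISS | VC [2, 4, 8]
  [7] addr=0x21 blk=4 s=0: VC-HIT | VC [2, 12, 8]
  [8] addr=0x16 blk=2 s=0: VC-HIT | VC [4, 12, 8]
  [9] addr=0x67 blk=12 s=0: VC-HIT | VC [4, 2, 8]

OUTCOME = VC-HIT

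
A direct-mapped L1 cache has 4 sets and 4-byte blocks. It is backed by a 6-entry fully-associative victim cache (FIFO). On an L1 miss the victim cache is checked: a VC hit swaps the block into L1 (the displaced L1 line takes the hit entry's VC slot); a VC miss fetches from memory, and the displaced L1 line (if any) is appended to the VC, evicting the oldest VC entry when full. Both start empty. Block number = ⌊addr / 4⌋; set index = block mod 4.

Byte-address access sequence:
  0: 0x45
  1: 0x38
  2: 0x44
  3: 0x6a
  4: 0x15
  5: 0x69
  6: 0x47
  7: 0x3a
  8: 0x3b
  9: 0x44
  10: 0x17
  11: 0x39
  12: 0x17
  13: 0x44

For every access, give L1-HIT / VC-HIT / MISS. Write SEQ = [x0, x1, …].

  [0] addr=0x45 blk=17 s=1: MISS | VC []
  [1] addr=0x38 blk=14 s=2: MISS | VC []
  [2] addr=0x44 blk=17 s=1: L1-HIT | VC []
  [3] addr=0x6a blk=26 s=2: MISS | VC [14]
  [4] addr=0x15 blk=5 s=1: MISS | VC [14, 17]
  [5] addr=0x69 blk=26 s=2: L1-HIT | VC [14, 17]
  [6] addr=0x47 blk=17 s=1: VC-HIT | VC [14, 5]
  [7] addr=0x3a blk=14 s=2: VC-HIT | VC [26, 5]
  [8] addr=0x3b blk=14 s=2: L1-HIT | VC [26, 5]
  [9] addr=0x44 blk=17 s=1: L1-HIT | VC [26, 5]
  [10] addr=0x17 blk=5 s=1: VC-HIT | VC [26, 17]
  [11] addr=0x39 blk=14 s=2: L1-HIT | VC [26, 17]
  [12] addr=0x17 blk=5 s=1: L1-HIT | VC [26, 17]
  [13] addr=0x44 blk=17 s=1: VC-HIT | VC [26, 5]

SEQ = [MISS, MISS, L1-HIT, MISS, MISS, L1-HIT, VC-HIT, VC-HIT, L1-HIT, L1-HIT, VC-HIT, L1-HIT, L1-HIT, VC-HIT]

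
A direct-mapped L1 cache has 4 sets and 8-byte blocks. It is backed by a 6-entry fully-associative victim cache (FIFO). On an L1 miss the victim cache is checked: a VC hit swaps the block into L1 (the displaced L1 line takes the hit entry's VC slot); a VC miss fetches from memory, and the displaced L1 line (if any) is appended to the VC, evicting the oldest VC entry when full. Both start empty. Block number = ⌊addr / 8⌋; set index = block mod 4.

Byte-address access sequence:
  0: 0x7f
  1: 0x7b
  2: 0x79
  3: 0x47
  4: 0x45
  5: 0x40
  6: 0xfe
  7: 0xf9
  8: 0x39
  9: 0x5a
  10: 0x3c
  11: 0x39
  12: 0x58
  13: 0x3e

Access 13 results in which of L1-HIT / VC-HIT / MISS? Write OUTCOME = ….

0: 0x7f (blk 15, set 3) → MISS  vc=[]
1: 0x7b (blk 15, set 3) → L1-HIT  vc=[]
2: 0x79 (blk 15, set 3) → L1-HIT  vc=[]
3: 0x47 (blk 8, set 0) → MISS  vc=[]
4: 0x45 (blk 8, set 0) → L1-HIT  vc=[]
5: 0x40 (blk 8, set 0) → L1-HIT  vc=[]
6: 0xfe (blk 31, set 3) → MISS  vc=[15]
7: 0xf9 (blk 31, set 3) → L1-HIT  vc=[15]
8: 0x39 (blk 7, set 3) → MISS  vc=[15, 31]
9: 0x5a (blk 11, set 3) → MISS  vc=[15, 31, 7]
10: 0x3c (blk 7, set 3) → VC-HIT  vc=[15, 31, 11]
11: 0x39 (blk 7, set 3) → L1-HIT  vc=[15, 31, 11]
12: 0x58 (blk 11, set 3) → VC-HIT  vc=[15, 31, 7]
13: 0x3e (blk 7, set 3) → VC-HIT  vc=[15, 31, 11]

OUTCOME = VC-HIT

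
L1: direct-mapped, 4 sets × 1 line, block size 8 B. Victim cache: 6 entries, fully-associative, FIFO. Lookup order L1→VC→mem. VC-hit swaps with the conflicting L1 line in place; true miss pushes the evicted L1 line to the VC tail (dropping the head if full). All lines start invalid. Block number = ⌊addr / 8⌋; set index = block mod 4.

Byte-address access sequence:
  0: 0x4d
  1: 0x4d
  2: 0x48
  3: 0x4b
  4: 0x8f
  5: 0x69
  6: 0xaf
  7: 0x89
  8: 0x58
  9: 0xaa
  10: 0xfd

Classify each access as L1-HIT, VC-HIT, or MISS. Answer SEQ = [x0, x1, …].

  [0] addr=0x4d blk=9 s=1: MISS | VC []
  [1] addr=0x4d blk=9 s=1: L1-HIT | VC []
  [2] addr=0x48 blk=9 s=1: L1-HIT | VC []
  [3] addr=0x4b blk=9 s=1: L1-HIT | VC []
  [4] addr=0x8f blk=17 s=1: MISS | VC [9]
  [5] addr=0x69 blk=13 s=1: MISS | VC [9, 17]
  [6] addr=0xaf blk=21 s=1: MISS | VC [9, 17, 13]
  [7] addr=0x89 blk=17 s=1: VC-HIT | VC [9, 21, 13]
  [8] addr=0x58 blk=11 s=3: MISS | VC [9, 21, 13]
  [9] addr=0xaa blk=21 s=1: VC-HIT | VC [9, 17, 13]
  [10] addr=0xfd blk=31 s=3: MISS | VC [9, 17, 13, 11]

SEQ = [MISS, L1-HIT, L1-HIT, L1-HIT, MISS, MISS, MISS, VC-HIT, MISS, VC-HIT, MISS]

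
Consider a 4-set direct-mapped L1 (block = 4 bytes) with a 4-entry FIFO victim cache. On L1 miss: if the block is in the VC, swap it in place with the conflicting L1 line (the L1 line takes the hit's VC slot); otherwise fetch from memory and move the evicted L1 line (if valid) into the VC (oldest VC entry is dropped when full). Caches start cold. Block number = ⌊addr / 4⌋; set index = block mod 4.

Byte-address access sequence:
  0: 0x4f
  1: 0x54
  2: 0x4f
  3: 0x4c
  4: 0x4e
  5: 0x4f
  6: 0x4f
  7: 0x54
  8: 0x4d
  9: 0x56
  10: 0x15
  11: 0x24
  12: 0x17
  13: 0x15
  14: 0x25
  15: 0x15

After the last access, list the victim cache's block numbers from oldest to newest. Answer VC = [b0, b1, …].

VC = [21, 9]

  [0] addr=0x4f blk=19 s=3: MISS | VC []
  [1] addr=0x54 blk=21 s=1: MISS | VC []
  [2] addr=0x4f blk=19 s=3: L1-HIT | VC []
  [3] addr=0x4c blk=19 s=3: L1-HIT | VC []
  [4] addr=0x4e blk=19 s=3: L1-HIT | VC []
  [5] addr=0x4f blk=19 s=3: L1-HIT | VC []
  [6] addr=0x4f blk=19 s=3: L1-HIT | VC []
  [7] addr=0x54 blk=21 s=1: L1-HIT | VC []
  [8] addr=0x4d blk=19 s=3: L1-HIT | VC []
  [9] addr=0x56 blk=21 s=1: L1-HIT | VC []
  [10] addr=0x15 blk=5 s=1: MISS | VC [21]
  [11] addr=0x24 blk=9 s=1: MISS | VC [21, 5]
  [12] addr=0x17 blk=5 s=1: VC-HIT | VC [21, 9]
  [13] addr=0x15 blk=5 s=1: L1-HIT | VC [21, 9]
  [14] addr=0x25 blk=9 s=1: VC-HIT | VC [21, 5]
  [15] addr=0x15 blk=5 s=1: VC-HIT | VC [21, 9]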